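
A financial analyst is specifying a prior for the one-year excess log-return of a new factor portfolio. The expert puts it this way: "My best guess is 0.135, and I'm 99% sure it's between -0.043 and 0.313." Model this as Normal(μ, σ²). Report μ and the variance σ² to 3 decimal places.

A symmetric 99% interval runs μ ± z·σ with z = 2.576.
Half-width = 0.178, so σ = 0.178/2.576 = 0.0691 and σ² = 0.005.
μ is the stated best guess, 0.135.

μ = 0.135, σ² = 0.005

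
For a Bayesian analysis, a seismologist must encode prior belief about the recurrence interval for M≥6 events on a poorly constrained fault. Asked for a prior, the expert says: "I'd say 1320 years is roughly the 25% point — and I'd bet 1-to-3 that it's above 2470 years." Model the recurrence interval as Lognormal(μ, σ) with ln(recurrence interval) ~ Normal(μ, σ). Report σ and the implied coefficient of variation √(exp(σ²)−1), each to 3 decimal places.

If T ~ Lognormal(μ,σ) then ln T ~ Normal(μ,σ), so the p-quantile of ln T is μ + z_p·σ.
ln(1320) = 7.185 and ln(2470) = 7.812; z_{0.25} = -0.6745, z_{0.75} = 0.6745.
σ = (7.812 − 7.185)/(0.6745 − (-0.6745)) = 0.464.
μ = 7.185 − (-0.6745)·0.464 = 7.499.
CV = √(exp(σ²)−1) = √(exp(0.2158)−1) = 0.491.

σ ≈ 0.464, CV ≈ 0.491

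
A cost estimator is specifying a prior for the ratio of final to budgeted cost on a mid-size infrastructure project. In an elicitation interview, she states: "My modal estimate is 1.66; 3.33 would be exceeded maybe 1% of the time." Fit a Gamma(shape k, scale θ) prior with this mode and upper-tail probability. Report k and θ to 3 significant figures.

Gamma(k,θ) with k>1 has mode (k−1)θ, so θ = 1.66/(k−1).
Need P(X < 3.33) = 0.99 with θ tied to k this way. Start at k = 2, θ = 1.66: P(X<3.33) ≈ 0.596.
Too low — raise k to concentrate. Iterating converges to k ≈ 11.1.
Then θ = 1.66/(11.1−1) ≈ 0.164.

k ≈ 11.1, θ ≈ 0.164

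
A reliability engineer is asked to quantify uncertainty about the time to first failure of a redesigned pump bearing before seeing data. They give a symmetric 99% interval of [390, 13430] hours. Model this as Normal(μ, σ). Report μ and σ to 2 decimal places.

μ = 6910.00, σ = 2531.22

A symmetric 99% interval runs μ ± z·σ with z = 2.576.
Half-width = 6520, so σ = 6520/2.576 = 2531.22.
μ is the interval midpoint, 6910.00.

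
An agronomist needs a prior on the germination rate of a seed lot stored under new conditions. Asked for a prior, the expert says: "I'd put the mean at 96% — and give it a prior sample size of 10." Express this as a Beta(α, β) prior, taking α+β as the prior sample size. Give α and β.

Under the effective-sample-size interpretation, Beta(α, β) has prior mean α/(α+β) and prior sample size α+β.
So α+β = 10 and α/(α+β) = 0.96, giving α = 0.96·10 = 9.6 and β = 10 − 9.6 = 0.4.

α = 9.6, β = 0.4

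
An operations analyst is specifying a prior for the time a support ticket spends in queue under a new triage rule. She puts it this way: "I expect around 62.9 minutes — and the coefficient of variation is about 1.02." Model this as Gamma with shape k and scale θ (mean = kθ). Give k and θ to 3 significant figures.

For Gamma(k, scale θ): mean = kθ, variance = kθ², so CV = 1/√k.
CV = 1.02, hence k = 1/CV² = 0.961.
Then θ = mean/k = 62.9/0.961 = 65.4.

k ≈ 0.961, θ ≈ 65.4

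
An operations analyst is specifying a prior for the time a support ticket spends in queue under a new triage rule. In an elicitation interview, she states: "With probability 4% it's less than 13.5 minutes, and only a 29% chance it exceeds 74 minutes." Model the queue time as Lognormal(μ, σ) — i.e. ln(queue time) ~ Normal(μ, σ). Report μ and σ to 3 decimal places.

μ ≈ 3.895, σ ≈ 0.738

If T ~ Lognormal(μ,σ) then ln T ~ Normal(μ,σ), so the p-quantile of ln T is μ + z_p·σ.
ln(13.5) = 2.603 and ln(74) = 4.304; z_{0.04} = -1.751, z_{0.71} = 0.5534.
σ = (4.304 − 2.603)/(0.5534 − (-1.751)) = 0.738.
μ = 2.603 − (-1.751)·0.738 = 3.895.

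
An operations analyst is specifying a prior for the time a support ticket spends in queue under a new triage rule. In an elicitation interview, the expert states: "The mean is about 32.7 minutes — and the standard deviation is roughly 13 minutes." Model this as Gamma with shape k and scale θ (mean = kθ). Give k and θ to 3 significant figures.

k ≈ 6.33, θ ≈ 5.17

For Gamma(k, scale θ): mean = kθ, variance = kθ², so CV = 1/√k.
CV = SD/mean = 13/32.7 = 0.3976, hence k = 1/CV² = 6.33.
Then θ = mean/k = 32.7/6.33 = 5.17.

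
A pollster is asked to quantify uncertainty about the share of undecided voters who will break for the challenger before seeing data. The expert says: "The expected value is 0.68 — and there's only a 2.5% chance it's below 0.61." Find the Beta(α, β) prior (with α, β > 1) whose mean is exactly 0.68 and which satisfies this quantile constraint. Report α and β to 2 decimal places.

α ≈ 121.55, β ≈ 57.20

With mean 0.68 fixed, write α = 0.68s, β = 0.32s where s = α+β.
Need P(θ < 0.61) = 0.025 under Beta(0.68s, 0.32s). Normal approximation: (q−m)/√(m(1−m)/s) ≈ z_{0.025} = -1.96, so s ≈ 0.68·0.32·(-1.96)²/(0.61−0.68)² = 170.6.
At s = 170.6: P(θ<0.61) ≈ 0.028. Adjusting to match 0.025 gives s ≈ 178.75.
So α = 0.68·178.75 ≈ 121.55, β = 0.32·178.75 ≈ 57.20.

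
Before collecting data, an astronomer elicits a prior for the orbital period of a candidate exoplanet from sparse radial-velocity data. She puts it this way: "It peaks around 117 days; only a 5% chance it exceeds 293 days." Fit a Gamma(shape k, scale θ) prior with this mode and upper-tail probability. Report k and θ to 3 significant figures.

Gamma(k,θ) with k>1 has mode (k−1)θ, so θ = 117/(k−1).
Need P(X < 293) = 0.95 with θ tied to k this way. Start at k = 2, θ = 117: P(X<293) ≈ 0.714.
Too low — raise k to concentrate. Iterating converges to k ≈ 4.22.
Then θ = 117/(4.22−1) ≈ 36.3.

k ≈ 4.22, θ ≈ 36.3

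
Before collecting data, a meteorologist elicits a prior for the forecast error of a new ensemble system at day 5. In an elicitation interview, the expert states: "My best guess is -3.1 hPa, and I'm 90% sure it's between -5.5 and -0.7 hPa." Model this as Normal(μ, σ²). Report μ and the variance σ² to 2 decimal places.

μ = -3.10, σ² = 2.13

A symmetric 90% interval runs μ ± z·σ with z = 1.645.
Half-width = 2.4, so σ = 2.4/1.645 = 1.459 and σ² = 2.13.
μ is the stated best guess, -3.10.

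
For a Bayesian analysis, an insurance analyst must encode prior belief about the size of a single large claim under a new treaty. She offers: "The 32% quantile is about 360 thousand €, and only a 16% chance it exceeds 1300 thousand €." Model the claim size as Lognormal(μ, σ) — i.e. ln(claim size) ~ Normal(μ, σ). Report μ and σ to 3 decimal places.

If T ~ Lognormal(μ,σ) then ln T ~ Normal(μ,σ), so the p-quantile of ln T is μ + z_p·σ.
ln(360) = 5.886 and ln(1300) = 7.17; z_{0.32} = -0.4677, z_{0.84} = 0.9945.
σ = (7.17 − 5.886)/(0.9945 − (-0.4677)) = 0.878.
μ = 5.886 − (-0.4677)·0.878 = 6.297.

μ ≈ 6.297, σ ≈ 0.878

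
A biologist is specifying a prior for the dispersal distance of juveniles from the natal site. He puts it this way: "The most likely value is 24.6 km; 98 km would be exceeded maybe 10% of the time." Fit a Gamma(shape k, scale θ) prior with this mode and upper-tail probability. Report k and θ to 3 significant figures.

k ≈ 1.96, θ ≈ 25.6

Gamma(k,θ) with k>1 has mode (k−1)θ, so θ = 24.6/(k−1).
Need P(X < 98) = 0.9 with θ tied to k this way. Start at k = 2, θ = 24.6: P(X<98) ≈ 0.907.
Too high — lower k to spread out. Iterating converges to k ≈ 1.96.
Then θ = 24.6/(1.96−1) ≈ 25.6.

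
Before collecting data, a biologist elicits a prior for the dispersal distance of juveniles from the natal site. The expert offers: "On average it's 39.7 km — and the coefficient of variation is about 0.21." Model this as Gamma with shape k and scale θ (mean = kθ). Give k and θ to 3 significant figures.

k ≈ 22.7, θ ≈ 1.75

For Gamma(k, scale θ): mean = kθ, variance = kθ², so CV = 1/√k.
CV = 0.21, hence k = 1/CV² = 22.7.
Then θ = mean/k = 39.7/22.7 = 1.75.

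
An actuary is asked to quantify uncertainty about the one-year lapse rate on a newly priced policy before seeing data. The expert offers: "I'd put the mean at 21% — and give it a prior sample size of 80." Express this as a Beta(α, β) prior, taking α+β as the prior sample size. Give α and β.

α = 16.8, β = 63.2

Under the effective-sample-size interpretation, Beta(α, β) has prior mean α/(α+β) and prior sample size α+β.
So α+β = 80 and α/(α+β) = 0.21, giving α = 0.21·80 = 16.8 and β = 80 − 16.8 = 63.2.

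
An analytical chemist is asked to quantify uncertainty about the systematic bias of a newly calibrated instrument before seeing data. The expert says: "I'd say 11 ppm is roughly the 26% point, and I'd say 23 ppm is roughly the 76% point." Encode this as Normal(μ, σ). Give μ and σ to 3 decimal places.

The p-quantile of Normal(μ,σ) is μ + z_p·σ, with z_{0.26} = -0.6433 and z_{0.76} = 0.7063.
Eliminate σ: μ = (z₂·x₁ − z₁·x₂)/(z₂ − z₁) = (0.7063·11 − (-0.6433)·23)/1.35 = 16.720.
Then σ = (x₂ − x₁)/(z₂ − z₁) = (23 − 11)/1.35 = 8.891.

μ = 16.720, σ = 8.891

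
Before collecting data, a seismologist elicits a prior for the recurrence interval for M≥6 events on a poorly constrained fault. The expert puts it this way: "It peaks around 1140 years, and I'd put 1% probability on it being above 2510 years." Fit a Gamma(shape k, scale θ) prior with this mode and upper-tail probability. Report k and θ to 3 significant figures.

k ≈ 8.74, θ ≈ 147

Gamma(k,θ) with k>1 has mode (k−1)θ, so θ = 1140/(k−1).
Need P(X < 2510) = 0.99 with θ tied to k this way. Start at k = 2, θ = 1140: P(X<2510) ≈ 0.646.
Too low — raise k to concentrate. Iterating converges to k ≈ 8.74.
Then θ = 1140/(8.74−1) ≈ 147.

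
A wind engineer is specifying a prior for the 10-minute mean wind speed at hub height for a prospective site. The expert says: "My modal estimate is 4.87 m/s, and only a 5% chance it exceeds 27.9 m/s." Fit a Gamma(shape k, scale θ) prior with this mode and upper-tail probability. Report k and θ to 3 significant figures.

k ≈ 1.76, θ ≈ 6.42

Gamma(k,θ) with k>1 has mode (k−1)θ, so θ = 4.87/(k−1).
Need P(X < 27.9) = 0.95 with θ tied to k this way. Start at k = 2, θ = 4.87: P(X<27.9) ≈ 0.978.
Too high — lower k to spread out. Iterating converges to k ≈ 1.76.
Then θ = 4.87/(1.76−1) ≈ 6.42.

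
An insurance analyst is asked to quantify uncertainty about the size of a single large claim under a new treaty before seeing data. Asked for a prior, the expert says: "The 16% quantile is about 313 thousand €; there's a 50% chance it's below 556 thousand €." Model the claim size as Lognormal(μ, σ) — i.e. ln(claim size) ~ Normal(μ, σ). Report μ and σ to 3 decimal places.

μ ≈ 6.321, σ ≈ 0.578

If T ~ Lognormal(μ,σ) then ln T ~ Normal(μ,σ), so the p-quantile of ln T is μ + z_p·σ.
ln(313) = 5.746 and ln(556) = 6.321; z_{0.16} = -0.9945, z_{0.5} = 0.
σ = (6.321 − 5.746)/(0 − (-0.9945)) = 0.578.
μ = 5.746 − (-0.9945)·0.578 = 6.321.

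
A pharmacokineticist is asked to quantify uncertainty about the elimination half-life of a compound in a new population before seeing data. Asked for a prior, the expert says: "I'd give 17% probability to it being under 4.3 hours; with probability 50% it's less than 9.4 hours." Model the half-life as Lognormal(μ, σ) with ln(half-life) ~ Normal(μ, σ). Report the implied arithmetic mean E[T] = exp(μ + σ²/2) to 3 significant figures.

If T ~ Lognormal(μ,σ) then ln T ~ Normal(μ,σ), so the p-quantile of ln T is μ + z_p·σ.
ln(4.3) = 1.459 and ln(9.4) = 2.241; z_{0.17} = -0.9542, z_{0.5} = 0.
σ = (2.241 − 1.459)/(0 − (-0.9542)) = 0.820.
μ = 1.459 − (-0.9542)·0.820 = 2.241.
E[T] = exp(μ + σ²/2) = exp(2.241 + 0.3359) = 13.2 hours.

E[T] ≈ 13.2 hours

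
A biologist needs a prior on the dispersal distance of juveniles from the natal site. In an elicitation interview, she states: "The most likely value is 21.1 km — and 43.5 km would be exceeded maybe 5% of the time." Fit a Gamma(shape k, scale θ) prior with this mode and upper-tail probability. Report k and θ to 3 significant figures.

k ≈ 6.28, θ ≈ 3.99

Gamma(k,θ) with k>1 has mode (k−1)θ, so θ = 21.1/(k−1).
Need P(X < 43.5) = 0.95 with θ tied to k this way. Start at k = 2, θ = 21.1: P(X<43.5) ≈ 0.610.
Too low — raise k to concentrate. Iterating converges to k ≈ 6.28.
Then θ = 21.1/(6.28−1) ≈ 3.99.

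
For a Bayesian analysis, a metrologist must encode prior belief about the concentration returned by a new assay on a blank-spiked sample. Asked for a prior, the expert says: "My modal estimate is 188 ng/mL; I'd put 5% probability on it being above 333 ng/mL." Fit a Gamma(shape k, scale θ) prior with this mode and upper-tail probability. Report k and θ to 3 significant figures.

k ≈ 9.53, θ ≈ 22

Gamma(k,θ) with k>1 has mode (k−1)θ, so θ = 188/(k−1).
Need P(X < 333) = 0.95 with θ tied to k this way. Start at k = 2, θ = 188: P(X<333) ≈ 0.529.
Too low — raise k to concentrate. Iterating converges to k ≈ 9.53.
Then θ = 188/(9.53−1) ≈ 22.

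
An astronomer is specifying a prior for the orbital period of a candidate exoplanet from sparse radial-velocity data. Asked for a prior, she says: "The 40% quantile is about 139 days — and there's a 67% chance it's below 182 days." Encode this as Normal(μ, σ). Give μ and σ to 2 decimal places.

For Normal(μ,σ), the p-quantile is μ + z_p·σ. Here z_{0.4} = -0.2533, z_{0.67} = 0.4399.
So 139 = μ − 0.2533σ and 182 = μ + 0.4399σ.
Subtracting: σ = (182 − 139)/(0.4399 − (-0.2533)) = 62.03.
Then μ = 139 − (-0.2533)·62.03 = 154.71.

μ = 154.71, σ = 62.03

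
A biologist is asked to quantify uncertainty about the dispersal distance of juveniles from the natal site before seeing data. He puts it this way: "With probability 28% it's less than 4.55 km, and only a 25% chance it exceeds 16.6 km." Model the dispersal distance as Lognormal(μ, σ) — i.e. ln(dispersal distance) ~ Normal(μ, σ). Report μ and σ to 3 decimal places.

μ ≈ 2.115, σ ≈ 1.029

If T ~ Lognormal(μ,σ) then ln T ~ Normal(μ,σ), so the p-quantile of ln T is μ + z_p·σ.
ln(4.55) = 1.515 and ln(16.6) = 2.809; z_{0.28} = -0.5828, z_{0.75} = 0.6745.
σ = (2.809 − 1.515)/(0.6745 − (-0.5828)) = 1.029.
μ = 1.515 − (-0.5828)·1.029 = 2.115.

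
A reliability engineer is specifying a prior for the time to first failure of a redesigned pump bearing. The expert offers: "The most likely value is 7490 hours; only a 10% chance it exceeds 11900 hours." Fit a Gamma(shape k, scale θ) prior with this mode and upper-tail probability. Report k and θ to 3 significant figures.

k ≈ 9.76, θ ≈ 855

Gamma(k,θ) with k>1 has mode (k−1)θ, so θ = 7490/(k−1).
Need P(X < 11900) = 0.9 with θ tied to k this way. Start at k = 2, θ = 7490: P(X<11900) ≈ 0.471.
Too low — raise k to concentrate. Iterating converges to k ≈ 9.76.
Then θ = 7490/(9.76−1) ≈ 855.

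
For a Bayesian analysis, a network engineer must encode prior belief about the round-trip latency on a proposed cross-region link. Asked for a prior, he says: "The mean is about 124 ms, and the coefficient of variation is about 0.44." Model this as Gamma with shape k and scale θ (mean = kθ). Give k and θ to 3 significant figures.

k ≈ 5.17, θ ≈ 24

For Gamma(k, scale θ): mean = kθ, variance = kθ², so CV = 1/√k.
CV = 0.44, hence k = 1/CV² = 5.17.
Then θ = mean/k = 124/5.17 = 24.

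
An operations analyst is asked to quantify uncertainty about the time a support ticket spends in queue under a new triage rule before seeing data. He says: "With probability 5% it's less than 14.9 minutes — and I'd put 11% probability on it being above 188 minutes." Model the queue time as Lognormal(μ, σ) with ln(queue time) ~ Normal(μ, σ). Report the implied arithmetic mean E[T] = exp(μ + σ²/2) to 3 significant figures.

If T ~ Lognormal(μ,σ) then ln T ~ Normal(μ,σ), so the p-quantile of ln T is μ + z_p·σ.
ln(14.9) = 2.701 and ln(188) = 5.236; z_{0.05} = -1.645, z_{0.89} = 1.227.
σ = (5.236 − 2.701)/(1.227 − (-1.645)) = 0.883.
μ = 2.701 − (-1.645)·0.883 = 4.154.
E[T] = exp(μ + σ²/2) = exp(4.154 + 0.3897) = 94 minutes.

E[T] ≈ 94 minutes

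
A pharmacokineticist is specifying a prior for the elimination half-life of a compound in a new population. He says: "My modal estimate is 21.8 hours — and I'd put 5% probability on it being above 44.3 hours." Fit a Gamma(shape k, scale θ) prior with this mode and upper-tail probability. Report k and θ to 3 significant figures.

k ≈ 6.51, θ ≈ 3.96

Gamma(k,θ) with k>1 has mode (k−1)θ, so θ = 21.8/(k−1).
Need P(X < 44.3) = 0.95 with θ tied to k this way. Start at k = 2, θ = 21.8: P(X<44.3) ≈ 0.603.
Too low — raise k to concentrate. Iterating converges to k ≈ 6.51.
Then θ = 21.8/(6.51−1) ≈ 3.96.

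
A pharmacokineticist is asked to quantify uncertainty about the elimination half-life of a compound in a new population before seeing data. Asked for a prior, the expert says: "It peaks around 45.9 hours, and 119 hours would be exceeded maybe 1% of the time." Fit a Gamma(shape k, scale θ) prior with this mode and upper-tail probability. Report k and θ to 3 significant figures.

k ≈ 6.13, θ ≈ 8.95

Gamma(k,θ) with k>1 has mode (k−1)θ, so θ = 45.9/(k−1).
Need P(X < 119) = 0.99 with θ tied to k this way. Start at k = 2, θ = 45.9: P(X<119) ≈ 0.731.
Too low — raise k to concentrate. Iterating converges to k ≈ 6.13.
Then θ = 45.9/(6.13−1) ≈ 8.95.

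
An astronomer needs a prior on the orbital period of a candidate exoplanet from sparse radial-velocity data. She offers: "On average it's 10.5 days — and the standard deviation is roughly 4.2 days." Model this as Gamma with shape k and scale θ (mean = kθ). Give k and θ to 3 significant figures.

For Gamma(k, scale θ): mean = kθ, variance = kθ², so CV = 1/√k.
CV = SD/mean = 4.2/10.5 = 0.4, hence k = 1/CV² = 6.25.
Then θ = mean/k = 10.5/6.25 = 1.68.

k ≈ 6.25, θ ≈ 1.68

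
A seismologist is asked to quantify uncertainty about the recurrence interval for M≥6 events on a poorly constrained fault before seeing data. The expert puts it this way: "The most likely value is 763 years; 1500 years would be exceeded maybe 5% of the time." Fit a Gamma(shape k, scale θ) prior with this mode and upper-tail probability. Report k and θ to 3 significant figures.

Gamma(k,θ) with k>1 has mode (k−1)θ, so θ = 763/(k−1).
Need P(X < 1500) = 0.95 with θ tied to k this way. Start at k = 2, θ = 763: P(X<1500) ≈ 0.585.
Too low — raise k to concentrate. Iterating converges to k ≈ 7.07.
Then θ = 763/(7.07−1) ≈ 126.

k ≈ 7.07, θ ≈ 126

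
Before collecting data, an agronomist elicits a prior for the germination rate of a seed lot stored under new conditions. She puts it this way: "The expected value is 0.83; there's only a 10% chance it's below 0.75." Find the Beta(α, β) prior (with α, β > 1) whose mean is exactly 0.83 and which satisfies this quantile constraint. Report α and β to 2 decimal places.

With mean 0.83 fixed, write α = 0.83s, β = 0.17s where s = α+β.
Need P(θ < 0.75) = 0.1 under Beta(0.83s, 0.17s). Normal approximation: (q−m)/√(m(1−m)/s) ≈ z_{0.1} = -1.28, so s ≈ 0.83·0.17·(-1.28)²/(0.75−0.83)² = 36.2.
At s = 36.2: P(θ<0.75) ≈ 0.106. Adjusting to match 0.1 gives s ≈ 38.62.
So α = 0.83·38.62 ≈ 32.05, β = 0.17·38.62 ≈ 6.56.

α ≈ 32.05, β ≈ 6.56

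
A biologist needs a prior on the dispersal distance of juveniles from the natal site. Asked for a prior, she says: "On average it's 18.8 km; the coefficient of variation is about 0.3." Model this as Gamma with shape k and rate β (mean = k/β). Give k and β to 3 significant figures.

For Gamma(k, rate β): mean = k/β, variance = k/β², so CV = 1/√k.
CV = 0.3, hence k = 1/CV² = 11.1.
Then β = k/mean = 11.1/18.8 = 0.591.

k ≈ 11.1, β ≈ 0.591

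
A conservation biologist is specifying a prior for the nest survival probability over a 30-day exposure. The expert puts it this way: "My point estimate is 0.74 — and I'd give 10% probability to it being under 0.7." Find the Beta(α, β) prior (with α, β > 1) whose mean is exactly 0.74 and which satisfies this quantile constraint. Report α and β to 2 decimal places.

α ≈ 149.46, β ≈ 52.51

With mean 0.74 fixed, write α = 0.74s, β = 0.26s where s = α+β.
Need P(θ < 0.7) = 0.1 under Beta(0.74s, 0.26s). Normal approximation: (q−m)/√(m(1−m)/s) ≈ z_{0.1} = -1.28, so s ≈ 0.74·0.26·(-1.28)²/(0.7−0.74)² = 197.5.
At s = 197.5: P(θ<0.7) ≈ 0.102. Adjusting to match 0.1 gives s ≈ 201.97.
So α = 0.74·201.97 ≈ 149.46, β = 0.26·201.97 ≈ 52.51.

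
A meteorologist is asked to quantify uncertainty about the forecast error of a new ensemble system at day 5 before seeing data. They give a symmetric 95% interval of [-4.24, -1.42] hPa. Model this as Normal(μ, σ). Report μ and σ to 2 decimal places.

μ = -2.83, σ = 0.72

A symmetric 95% interval runs μ ± z·σ with z = 1.96.
Half-width = 1.41, so σ = 1.41/1.96 = 0.72.
μ is the interval midpoint, -2.83.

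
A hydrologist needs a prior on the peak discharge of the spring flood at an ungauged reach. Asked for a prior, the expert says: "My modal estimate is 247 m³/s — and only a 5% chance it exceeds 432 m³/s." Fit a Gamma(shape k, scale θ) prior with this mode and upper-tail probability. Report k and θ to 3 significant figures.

k ≈ 9.93, θ ≈ 27.7

Gamma(k,θ) with k>1 has mode (k−1)θ, so θ = 247/(k−1).
Need P(X < 432) = 0.95 with θ tied to k this way. Start at k = 2, θ = 247: P(X<432) ≈ 0.522.
Too low — raise k to concentrate. Iterating converges to k ≈ 9.93.
Then θ = 247/(9.93−1) ≈ 27.7.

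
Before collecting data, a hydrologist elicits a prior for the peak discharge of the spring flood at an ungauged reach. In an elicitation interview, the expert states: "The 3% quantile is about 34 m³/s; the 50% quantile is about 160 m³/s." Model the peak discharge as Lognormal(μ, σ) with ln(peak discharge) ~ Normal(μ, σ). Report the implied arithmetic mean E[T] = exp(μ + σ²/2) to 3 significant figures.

If T ~ Lognormal(μ,σ) then ln T ~ Normal(μ,σ), so the p-quantile of ln T is μ + z_p·σ.
ln(34) = 3.526 and ln(160) = 5.075; z_{0.03} = -1.881, z_{0.5} = 0.
σ = (5.075 − 3.526)/(0 − (-1.881)) = 0.823.
μ = 3.526 − (-1.881)·0.823 = 5.075.
E[T] = exp(μ + σ²/2) = exp(5.075 + 0.3391) = 225 m³/s.

E[T] ≈ 225 m³/s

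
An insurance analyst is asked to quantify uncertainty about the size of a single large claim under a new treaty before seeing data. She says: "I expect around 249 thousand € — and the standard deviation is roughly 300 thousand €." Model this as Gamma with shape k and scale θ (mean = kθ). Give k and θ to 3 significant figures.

For Gamma(k, scale θ): mean = kθ, variance = kθ², so CV = 1/√k.
CV = SD/mean = 300/249 = 1.205, hence k = 1/CV² = 0.689.
Then θ = mean/k = 249/0.689 = 361.

k ≈ 0.689, θ ≈ 361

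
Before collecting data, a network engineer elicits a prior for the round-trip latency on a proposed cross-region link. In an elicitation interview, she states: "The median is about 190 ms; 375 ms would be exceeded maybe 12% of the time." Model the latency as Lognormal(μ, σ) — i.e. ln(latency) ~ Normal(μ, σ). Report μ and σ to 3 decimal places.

If T ~ Lognormal(μ,σ) then ln T ~ Normal(μ,σ), so the p-quantile of ln T is μ + z_p·σ.
ln(190) = 5.247 and ln(375) = 5.927; z_{0.5} = 0, z_{0.88} = 1.175.
σ = (5.927 − 5.247)/(1.175 − (0)) = 0.579.
μ = 5.247 − (0)·0.579 = 5.247.

μ ≈ 5.247, σ ≈ 0.579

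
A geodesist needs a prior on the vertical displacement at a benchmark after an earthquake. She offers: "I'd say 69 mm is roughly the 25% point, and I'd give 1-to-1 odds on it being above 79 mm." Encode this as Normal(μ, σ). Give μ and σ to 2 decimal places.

μ = 79.00, σ = 14.83

For Normal(μ,σ), the p-quantile is μ + z_p·σ. Here z_{0.25} = -0.6745, z_{0.5} = 0.
So 69 = μ − 0.6745σ and 79 = μ + 0σ.
Subtracting: σ = (79 − 69)/(0 − (-0.6745)) = 14.83.
Then μ = 69 − (-0.6745)·14.83 = 79.00.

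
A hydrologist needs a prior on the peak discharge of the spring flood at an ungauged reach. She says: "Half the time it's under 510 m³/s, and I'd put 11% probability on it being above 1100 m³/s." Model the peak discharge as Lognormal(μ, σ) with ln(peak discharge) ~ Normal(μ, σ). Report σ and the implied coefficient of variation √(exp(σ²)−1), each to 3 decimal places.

σ ≈ 0.627, CV ≈ 0.694

If T ~ Lognormal(μ,σ) then ln T ~ Normal(μ,σ), so the p-quantile of ln T is μ + z_p·σ.
ln(510) = 6.234 and ln(1100) = 7.003; z_{0.5} = 0, z_{0.89} = 1.227.
σ = (7.003 − 6.234)/(1.227 − (0)) = 0.627.
μ = 6.234 − (0)·0.627 = 6.234.
CV = √(exp(σ²)−1) = √(exp(0.3927)−1) = 0.694.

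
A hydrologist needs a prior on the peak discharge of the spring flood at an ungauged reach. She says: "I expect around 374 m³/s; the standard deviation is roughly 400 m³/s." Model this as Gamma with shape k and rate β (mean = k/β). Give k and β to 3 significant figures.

k ≈ 0.874, β ≈ 0.00234

For Gamma(k, rate β): mean = k/β, variance = k/β², so CV = 1/√k.
CV = SD/mean = 400/374 = 1.07, hence k = 1/CV² = 0.874.
Then β = k/mean = 0.874/374 = 0.00234.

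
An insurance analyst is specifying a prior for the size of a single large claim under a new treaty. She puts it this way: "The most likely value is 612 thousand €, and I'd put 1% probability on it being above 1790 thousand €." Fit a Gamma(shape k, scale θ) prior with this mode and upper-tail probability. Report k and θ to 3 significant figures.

k ≈ 4.93, θ ≈ 156

Gamma(k,θ) with k>1 has mode (k−1)θ, so θ = 612/(k−1).
Need P(X < 1790) = 0.99 with θ tied to k this way. Start at k = 2, θ = 612: P(X<1790) ≈ 0.789.
Too low — raise k to concentrate. Iterating converges to k ≈ 4.93.
Then θ = 612/(4.93−1) ≈ 156.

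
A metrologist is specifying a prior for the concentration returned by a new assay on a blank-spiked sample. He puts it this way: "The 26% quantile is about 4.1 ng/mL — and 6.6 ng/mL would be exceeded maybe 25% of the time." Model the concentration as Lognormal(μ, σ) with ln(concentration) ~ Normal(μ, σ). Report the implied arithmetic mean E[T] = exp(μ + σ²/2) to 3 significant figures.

E[T] ≈ 5.52 ng/mL

If T ~ Lognormal(μ,σ) then ln T ~ Normal(μ,σ), so the p-quantile of ln T is μ + z_p·σ.
ln(4.1) = 1.411 and ln(6.6) = 1.887; z_{0.26} = -0.6433, z_{0.75} = 0.6745.
σ = (1.887 − 1.411)/(0.6745 − (-0.6433)) = 0.361.
μ = 1.411 − (-0.6433)·0.361 = 1.643.
E[T] = exp(μ + σ²/2) = exp(1.643 + 0.0653) = 5.52 ng/mL.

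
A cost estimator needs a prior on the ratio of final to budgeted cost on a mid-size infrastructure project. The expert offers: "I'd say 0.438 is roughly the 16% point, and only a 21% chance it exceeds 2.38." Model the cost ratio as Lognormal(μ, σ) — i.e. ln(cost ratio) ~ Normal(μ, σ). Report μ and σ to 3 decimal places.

μ ≈ 0.109, σ ≈ 0.940

If T ~ Lognormal(μ,σ) then ln T ~ Normal(μ,σ), so the p-quantile of ln T is μ + z_p·σ.
ln(0.438) = -0.8255 and ln(2.38) = 0.8671; z_{0.16} = -0.9945, z_{0.79} = 0.8064.
σ = (0.8671 − -0.8255)/(0.8064 − (-0.9945)) = 0.940.
μ = -0.8255 − (-0.9945)·0.940 = 0.109.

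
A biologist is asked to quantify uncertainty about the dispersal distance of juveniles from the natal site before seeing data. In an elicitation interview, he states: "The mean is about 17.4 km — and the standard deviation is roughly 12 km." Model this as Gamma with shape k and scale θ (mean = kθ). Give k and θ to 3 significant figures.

k ≈ 2.1, θ ≈ 8.28

For Gamma(k, scale θ): mean = kθ, variance = kθ², so CV = 1/√k.
CV = SD/mean = 12/17.4 = 0.6897, hence k = 1/CV² = 2.1.
Then θ = mean/k = 17.4/2.1 = 8.28.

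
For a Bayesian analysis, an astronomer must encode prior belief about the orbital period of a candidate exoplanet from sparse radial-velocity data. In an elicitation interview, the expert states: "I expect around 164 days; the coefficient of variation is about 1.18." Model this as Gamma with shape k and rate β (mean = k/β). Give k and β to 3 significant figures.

For Gamma(k, rate β): mean = k/β, variance = k/β², so CV = 1/√k.
CV = 1.18, hence k = 1/CV² = 0.718.
Then β = k/mean = 0.718/164 = 0.00438.

k ≈ 0.718, β ≈ 0.00438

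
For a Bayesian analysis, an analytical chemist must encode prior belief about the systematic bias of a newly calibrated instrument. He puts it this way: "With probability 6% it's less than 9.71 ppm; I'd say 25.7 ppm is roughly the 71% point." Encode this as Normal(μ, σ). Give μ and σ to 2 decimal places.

For Normal(μ,σ), the p-quantile is μ + z_p·σ. Here z_{0.06} = -1.555, z_{0.71} = 0.5534.
So 9.71 = μ − 1.555σ and 25.7 = μ + 0.5534σ.
Subtracting: σ = (25.7 − 9.71)/(0.5534 − (-1.555)) = 7.58.
Then μ = 9.71 − (-1.555)·7.58 = 21.50.

μ = 21.50, σ = 7.58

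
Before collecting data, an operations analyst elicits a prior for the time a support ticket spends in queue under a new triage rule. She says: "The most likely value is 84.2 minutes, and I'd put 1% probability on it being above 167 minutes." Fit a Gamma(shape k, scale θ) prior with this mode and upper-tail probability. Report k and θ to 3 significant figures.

Gamma(k,θ) with k>1 has mode (k−1)θ, so θ = 84.2/(k−1).
Need P(X < 167) = 0.99 with θ tied to k this way. Start at k = 2, θ = 84.2: P(X<167) ≈ 0.589.
Too low — raise k to concentrate. Iterating converges to k ≈ 11.5.
Then θ = 84.2/(11.5−1) ≈ 8.03.

k ≈ 11.5, θ ≈ 8.03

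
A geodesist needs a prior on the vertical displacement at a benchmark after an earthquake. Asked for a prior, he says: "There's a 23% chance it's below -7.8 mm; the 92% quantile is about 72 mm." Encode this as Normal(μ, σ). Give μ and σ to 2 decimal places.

For Normal(μ,σ), the p-quantile is μ + z_p·σ. Here z_{0.23} = -0.7388, z_{0.92} = 1.405.
So -7.8 = μ − 0.7388σ and 72 = μ + 1.405σ.
Subtracting: σ = (72 − -7.8)/(1.405 − (-0.7388)) = 37.22.
Then μ = -7.8 − (-0.7388)·37.22 = 19.70.

μ = 19.70, σ = 37.22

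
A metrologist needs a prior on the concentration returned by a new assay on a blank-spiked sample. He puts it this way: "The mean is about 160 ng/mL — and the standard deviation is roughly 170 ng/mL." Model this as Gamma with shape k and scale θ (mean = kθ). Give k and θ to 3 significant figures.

For Gamma(k, scale θ): mean = kθ, variance = kθ², so CV = 1/√k.
CV = SD/mean = 170/160 = 1.062, hence k = 1/CV² = 0.886.
Then θ = mean/k = 160/0.886 = 181.

k ≈ 0.886, θ ≈ 181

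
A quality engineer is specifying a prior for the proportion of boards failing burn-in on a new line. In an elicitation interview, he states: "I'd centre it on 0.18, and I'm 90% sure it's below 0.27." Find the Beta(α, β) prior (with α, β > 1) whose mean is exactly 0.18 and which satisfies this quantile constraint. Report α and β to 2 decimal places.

α ≈ 5.75, β ≈ 26.20

With mean 0.18 fixed, write α = 0.18s, β = 0.82s where s = α+β.
Need P(θ < 0.27) = 0.9 under Beta(0.18s, 0.82s). Normal approximation: (q−m)/√(m(1−m)/s) ≈ z_{0.9} = 1.28, so s ≈ 0.18·0.82·(1.28)²/(0.27−0.18)² = 29.9.
At s = 29.9: P(θ<0.27) ≈ 0.894. Adjusting to match 0.9 gives s ≈ 31.95.
So α = 0.18·31.95 ≈ 5.75, β = 0.82·31.95 ≈ 26.20.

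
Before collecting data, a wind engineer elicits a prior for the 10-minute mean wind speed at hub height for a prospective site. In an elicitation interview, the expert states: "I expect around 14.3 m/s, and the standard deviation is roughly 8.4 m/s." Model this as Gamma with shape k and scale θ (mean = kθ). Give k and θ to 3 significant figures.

For Gamma(k, scale θ): mean = kθ, variance = kθ², so CV = 1/√k.
CV = SD/mean = 8.4/14.3 = 0.5874, hence k = 1/CV² = 2.9.
Then θ = mean/k = 14.3/2.9 = 4.93.

k ≈ 2.9, θ ≈ 4.93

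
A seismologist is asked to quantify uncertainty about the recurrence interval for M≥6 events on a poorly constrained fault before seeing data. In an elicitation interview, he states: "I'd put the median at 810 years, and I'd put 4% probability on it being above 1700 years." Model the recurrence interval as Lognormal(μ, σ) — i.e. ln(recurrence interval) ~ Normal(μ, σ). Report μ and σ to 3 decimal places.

μ ≈ 6.697, σ ≈ 0.423

If T ~ Lognormal(μ,σ) then ln T ~ Normal(μ,σ), so the p-quantile of ln T is μ + z_p·σ.
ln(810) = 6.697 and ln(1700) = 7.438; z_{0.5} = 0, z_{0.96} = 1.751.
σ = (7.438 − 6.697)/(1.751 − (0)) = 0.423.
μ = 6.697 − (0)·0.423 = 6.697.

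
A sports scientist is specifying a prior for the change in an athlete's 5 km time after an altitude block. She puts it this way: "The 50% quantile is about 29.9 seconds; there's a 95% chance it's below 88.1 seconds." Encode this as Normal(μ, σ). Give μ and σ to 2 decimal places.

The p-quantile of Normal(μ,σ) is μ + z_p·σ, with z_{0.5} = 0 and z_{0.95} = 1.645.
Eliminate σ: μ = (z₂·x₁ − z₁·x₂)/(z₂ − z₁) = (1.645·29.9 − (0)·88.1)/1.645 = 29.90.
Then σ = (x₂ − x₁)/(z₂ − z₁) = (88.1 − 29.9)/1.645 = 35.38.

μ = 29.90, σ = 35.38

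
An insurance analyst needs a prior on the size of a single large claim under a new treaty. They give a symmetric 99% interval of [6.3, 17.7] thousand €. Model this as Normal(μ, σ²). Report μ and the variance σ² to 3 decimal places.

μ = 12.000, σ² = 4.897

A symmetric 99% interval runs μ ± z·σ with z = 2.576.
Half-width = 5.7, so σ = 5.7/2.576 = 2.2129 and σ² = 4.897.
μ is the interval midpoint, 12.000.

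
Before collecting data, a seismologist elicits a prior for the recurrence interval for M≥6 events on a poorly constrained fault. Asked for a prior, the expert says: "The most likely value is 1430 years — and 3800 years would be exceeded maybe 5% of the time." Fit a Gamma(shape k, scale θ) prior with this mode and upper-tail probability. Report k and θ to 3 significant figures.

Gamma(k,θ) with k>1 has mode (k−1)θ, so θ = 1430/(k−1).
Need P(X < 3800) = 0.95 with θ tied to k this way. Start at k = 2, θ = 1430: P(X<3800) ≈ 0.743.
Too low — raise k to concentrate. Iterating converges to k ≈ 3.82.
Then θ = 1430/(3.82−1) ≈ 507.

k ≈ 3.82, θ ≈ 507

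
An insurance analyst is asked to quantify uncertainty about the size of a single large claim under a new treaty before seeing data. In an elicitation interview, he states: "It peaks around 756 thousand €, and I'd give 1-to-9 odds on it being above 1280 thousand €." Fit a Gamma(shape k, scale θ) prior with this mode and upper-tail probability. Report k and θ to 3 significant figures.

Gamma(k,θ) with k>1 has mode (k−1)θ, so θ = 756/(k−1).
Need P(X < 1280) = 0.9 with θ tied to k this way. Start at k = 2, θ = 756: P(X<1280) ≈ 0.505.
Too low — raise k to concentrate. Iterating converges to k ≈ 7.82.
Then θ = 756/(7.82−1) ≈ 111.

k ≈ 7.82, θ ≈ 111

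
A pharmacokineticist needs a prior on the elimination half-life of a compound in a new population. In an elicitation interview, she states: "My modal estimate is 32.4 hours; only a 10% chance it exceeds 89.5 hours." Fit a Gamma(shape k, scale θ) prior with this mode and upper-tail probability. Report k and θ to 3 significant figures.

k ≈ 2.85, θ ≈ 17.5

Gamma(k,θ) with k>1 has mode (k−1)θ, so θ = 32.4/(k−1).
Need P(X < 89.5) = 0.9 with θ tied to k this way. Start at k = 2, θ = 32.4: P(X<89.5) ≈ 0.762.
Too low — raise k to concentrate. Iterating converges to k ≈ 2.85.
Then θ = 32.4/(2.85−1) ≈ 17.5.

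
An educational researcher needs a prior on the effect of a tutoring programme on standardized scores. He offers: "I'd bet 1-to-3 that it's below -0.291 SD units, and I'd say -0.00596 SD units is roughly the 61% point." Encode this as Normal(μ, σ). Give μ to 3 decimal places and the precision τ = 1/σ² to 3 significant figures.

For Normal(μ,σ), the p-quantile is μ + z_p·σ. Here z_{0.25} = -0.6745, z_{0.61} = 0.2793.
So -0.291 = μ − 0.6745σ and -0.00596 = μ + 0.2793σ.
Subtracting: σ = (-0.00596 − -0.291)/(0.2793 − (-0.6745)) = 0.299.
Then μ = -0.291 − (-0.6745)·0.299 = -0.089.
Precision τ = 1/σ² = 1/0.2988² = 11.2.

μ = -0.089, τ = 11.2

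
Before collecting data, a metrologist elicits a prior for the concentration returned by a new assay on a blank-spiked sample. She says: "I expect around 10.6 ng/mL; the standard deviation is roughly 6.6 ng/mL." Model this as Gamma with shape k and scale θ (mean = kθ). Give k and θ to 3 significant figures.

For Gamma(k, scale θ): mean = kθ, variance = kθ², so CV = 1/√k.
CV = SD/mean = 6.6/10.6 = 0.6226, hence k = 1/CV² = 2.58.
Then θ = mean/k = 10.6/2.58 = 4.11.

k ≈ 2.58, θ ≈ 4.11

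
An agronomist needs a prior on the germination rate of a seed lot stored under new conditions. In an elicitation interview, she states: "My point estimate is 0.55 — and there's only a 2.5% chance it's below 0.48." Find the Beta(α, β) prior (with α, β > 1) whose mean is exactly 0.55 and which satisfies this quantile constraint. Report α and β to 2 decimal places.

With mean 0.55 fixed, write α = 0.55s, β = 0.45s where s = α+β.
Need P(θ < 0.48) = 0.025 under Beta(0.55s, 0.45s). Normal approximation: (q−m)/√(m(1−m)/s) ≈ z_{0.025} = -1.96, so s ≈ 0.55·0.45·(-1.96)²/(0.48−0.55)² = 194.0.
At s = 194.0: P(θ<0.48) ≈ 0.025. Adjusting to match 0.025 gives s ≈ 195.31.
So α = 0.55·195.31 ≈ 107.42, β = 0.45·195.31 ≈ 87.89.

α ≈ 107.42, β ≈ 87.89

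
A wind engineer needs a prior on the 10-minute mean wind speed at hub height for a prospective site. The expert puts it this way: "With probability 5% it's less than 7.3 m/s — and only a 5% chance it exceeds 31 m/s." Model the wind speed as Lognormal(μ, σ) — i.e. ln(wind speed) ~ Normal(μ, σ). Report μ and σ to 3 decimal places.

If T ~ Lognormal(μ,σ) then ln T ~ Normal(μ,σ), so the p-quantile of ln T is μ + z_p·σ.
ln(7.3) = 1.988 and ln(31) = 3.434; z_{0.05} = -1.645, z_{0.95} = 1.645.
σ = (3.434 − 1.988)/(1.645 − (-1.645)) = 0.440.
μ = 1.988 − (-1.645)·0.440 = 2.711.

μ ≈ 2.711, σ ≈ 0.440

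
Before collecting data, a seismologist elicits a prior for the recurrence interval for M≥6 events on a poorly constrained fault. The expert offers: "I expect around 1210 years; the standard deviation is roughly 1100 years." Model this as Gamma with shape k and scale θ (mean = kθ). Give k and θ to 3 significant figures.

For Gamma(k, scale θ): mean = kθ, variance = kθ², so CV = 1/√k.
CV = SD/mean = 1100/1210 = 0.9091, hence k = 1/CV² = 1.21.
Then θ = mean/k = 1210/1.21 = 1000.

k ≈ 1.21, θ ≈ 1000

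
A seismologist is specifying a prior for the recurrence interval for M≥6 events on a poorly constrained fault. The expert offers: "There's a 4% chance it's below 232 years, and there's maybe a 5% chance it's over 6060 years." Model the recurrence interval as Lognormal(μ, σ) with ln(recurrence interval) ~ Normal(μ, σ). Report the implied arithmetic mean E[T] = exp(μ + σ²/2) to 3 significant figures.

E[T] ≈ 1980 years

If T ~ Lognormal(μ,σ) then ln T ~ Normal(μ,σ), so the p-quantile of ln T is μ + z_p·σ.
ln(232) = 5.447 and ln(6060) = 8.709; z_{0.04} = -1.751, z_{0.95} = 1.645.
σ = (8.709 − 5.447)/(1.645 − (-1.751)) = 0.961.
μ = 5.447 − (-1.751)·0.961 = 7.129.
E[T] = exp(μ + σ²/2) = exp(7.129 + 0.4617) = 1980 years.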